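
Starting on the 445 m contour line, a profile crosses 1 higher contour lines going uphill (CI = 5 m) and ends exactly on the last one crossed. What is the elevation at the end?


elevation = 445 + 1 * 5 = 450 m

450 m


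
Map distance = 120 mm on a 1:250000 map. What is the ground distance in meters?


ground = 120 mm * 250000 / 1000 = 30000.0 m

30000.0 m


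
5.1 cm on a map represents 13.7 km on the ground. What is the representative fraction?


ground = 13.7 km = 1370000 cm; RF denominator = ground / map = 1370000 / 5.1 ≈ 268627; RF = 1:268627

1:268627


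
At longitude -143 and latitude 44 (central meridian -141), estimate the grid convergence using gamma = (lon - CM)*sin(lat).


gamma = (-143 - -141) * sin(44) = -2 * 0.694658 = -1.389 degrees

-1.389 degrees


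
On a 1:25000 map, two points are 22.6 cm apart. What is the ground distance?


ground = 22.6 cm * 25000 / 100 = 5650.0 m = 5.65 km

5.65 km


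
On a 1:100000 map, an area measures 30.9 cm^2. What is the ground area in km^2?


ground_area = 30.9 * (100000/100)^2 = 30900000.0 m^2 = 30.9 km^2

30.9 km^2


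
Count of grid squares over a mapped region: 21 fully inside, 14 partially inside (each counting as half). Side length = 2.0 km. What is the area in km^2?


effective squares = 21 + 14 * 0.5 = 28.0
area = 28.0 * 4.0 = 112.0 km^2

112.0 km^2


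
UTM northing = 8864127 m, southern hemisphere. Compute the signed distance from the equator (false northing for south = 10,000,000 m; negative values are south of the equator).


For southern: actual = 8864127 - 10000000 = -1135873 m

-1135873 m


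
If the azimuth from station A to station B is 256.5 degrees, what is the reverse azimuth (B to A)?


back azimuth = (256.5 + 180) mod 360 = 76.5 degrees

76.5 degrees


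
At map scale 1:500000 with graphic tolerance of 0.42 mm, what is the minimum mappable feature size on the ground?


ground = 0.42 mm * 500000 / 1000 = 210.0 m

210.0 m


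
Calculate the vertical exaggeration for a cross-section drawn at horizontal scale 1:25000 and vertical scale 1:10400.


VE = horizontal_scale / vertical_scale = 25000 / 10400 ≈ 2.4

2.4x


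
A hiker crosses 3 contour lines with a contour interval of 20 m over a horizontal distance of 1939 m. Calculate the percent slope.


elevation change = 3 * 20 = 60 m
slope = 60 / 1939 * 100 = 3.1%

3.1%


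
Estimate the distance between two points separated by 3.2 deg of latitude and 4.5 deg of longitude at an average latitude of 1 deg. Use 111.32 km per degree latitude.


dlat_km = 3.2 * 111.32 = 356.224
dlon_km = 4.5 * 111.32 * cos(1) ≈ 500.864
dist = sqrt(356.224^2 + 500.864^2) ≈ 614.6 km

614.6 km


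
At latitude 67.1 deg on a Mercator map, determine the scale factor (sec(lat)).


SF = 1 / cos(67.1) = 1 / 0.389124 = 2.57

2.57


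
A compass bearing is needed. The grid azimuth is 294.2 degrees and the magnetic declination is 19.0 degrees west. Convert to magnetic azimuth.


magnetic azimuth = grid azimuth - declination (east +ve)
mag_az = 294.2 - -19.0 = 313.2 degrees

313.2 degrees


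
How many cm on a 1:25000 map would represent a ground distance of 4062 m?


map_cm = 4062 * 100 / 25000 = 16.248 cm ≈ 16.25 cm

16.25 cm


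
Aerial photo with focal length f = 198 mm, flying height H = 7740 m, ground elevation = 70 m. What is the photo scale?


scale = f / (H - h) = 198 mm / 7670 m = 198 / 7670000 = 1:38737

1:38737


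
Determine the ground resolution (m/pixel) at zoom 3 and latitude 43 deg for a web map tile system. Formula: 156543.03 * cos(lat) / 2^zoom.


res = 156543.03 * cos(43) / 2^3 = 156543.03 * 0.7313537 / 8 = 14311.04 m/pixel

14311.04 m/pixel


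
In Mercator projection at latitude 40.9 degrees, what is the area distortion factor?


area_distortion = 1/cos^2(40.9) = 1.75

1.75


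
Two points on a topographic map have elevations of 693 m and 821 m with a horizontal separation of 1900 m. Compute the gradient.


gradient = (821 - 693) / 1900 = 128 / 1900 = 0.0674

0.0674


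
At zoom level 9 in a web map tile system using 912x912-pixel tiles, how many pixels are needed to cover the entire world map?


tiles per axis = 2^9 = 512
total tiles = 512^2 = 262144
pixels per axis = 512 * 912 = 466944
total pixels = 466944^2 = 218036699136

218036699136 pixels


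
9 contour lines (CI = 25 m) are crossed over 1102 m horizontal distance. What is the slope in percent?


elevation change = 9 * 25 = 225 m
slope = 225 / 1102 * 100 = 20.4%

20.4%


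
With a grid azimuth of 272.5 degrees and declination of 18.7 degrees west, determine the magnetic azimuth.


magnetic azimuth = grid azimuth - declination (east +ve)
mag_az = 272.5 - -18.7 = 291.2 degrees

291.2 degrees


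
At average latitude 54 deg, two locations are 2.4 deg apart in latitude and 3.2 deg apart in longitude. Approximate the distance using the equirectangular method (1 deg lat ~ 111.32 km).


dlat_km = 2.4 * 111.32 = 267.168
dlon_km = 3.2 * 111.32 * cos(54) ≈ 209.383
dist = sqrt(267.168^2 + 209.383^2) ≈ 339.4 km

339.4 km


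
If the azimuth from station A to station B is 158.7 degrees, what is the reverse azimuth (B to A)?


back azimuth = (158.7 + 180) mod 360 = 338.7 degrees

338.7 degrees


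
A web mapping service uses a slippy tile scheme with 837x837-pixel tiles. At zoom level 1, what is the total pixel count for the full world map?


tiles per axis = 2^1 = 2
total tiles = 2^2 = 4
pixels per axis = 2 * 837 = 1674
total pixels = 1674^2 = 2802276

2802276 pixels


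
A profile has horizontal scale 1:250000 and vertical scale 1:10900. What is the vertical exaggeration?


VE = horizontal_scale / vertical_scale = 250000 / 10900 ≈ 22.9

22.9x


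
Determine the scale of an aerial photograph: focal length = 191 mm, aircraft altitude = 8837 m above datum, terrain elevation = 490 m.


scale = f / (H - h) = 191 mm / 8347 m = 191 / 8347000 = 1:43702

1:43702


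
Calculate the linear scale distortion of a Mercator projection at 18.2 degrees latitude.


SF = 1 / cos(18.2) = 1 / 0.949972 = 1.053

1.053


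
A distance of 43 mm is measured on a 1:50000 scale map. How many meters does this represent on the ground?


ground = 43 mm * 50000 / 1000 = 2150.0 m

2150.0 m


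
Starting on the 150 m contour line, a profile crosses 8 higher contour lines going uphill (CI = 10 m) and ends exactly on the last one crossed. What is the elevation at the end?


elevation = 150 + 8 * 10 = 230 m

230 m


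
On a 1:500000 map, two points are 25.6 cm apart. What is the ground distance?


ground = 25.6 cm * 500000 / 100 = 128000.0 m = 128.0 km

128.0 km


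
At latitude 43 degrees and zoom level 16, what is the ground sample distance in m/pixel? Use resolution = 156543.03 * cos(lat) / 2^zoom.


res = 156543.03 * cos(43) / 2^16 = 156543.03 * 0.7313537 / 65536 = 1.75 m/pixel

1.75 m/pixel


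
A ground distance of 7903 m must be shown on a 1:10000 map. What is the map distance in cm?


map_cm = 7903 * 100 / 10000 = 79.03 cm

79.03 cm


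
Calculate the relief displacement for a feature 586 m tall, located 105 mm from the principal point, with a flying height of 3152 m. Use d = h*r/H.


d = h * r / H = 586 * 105 / 3152 = 19.52 mm

19.52 mm


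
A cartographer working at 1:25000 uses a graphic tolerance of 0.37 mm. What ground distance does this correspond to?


ground = 0.37 mm * 25000 / 1000 = 9.25 m

9.25 m


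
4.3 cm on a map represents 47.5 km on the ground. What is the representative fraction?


ground = 47.5 km = 4750000 cm; RF denominator = ground / map = 4750000 / 4.3 ≈ 1104651; RF = 1:1104651

1:1104651


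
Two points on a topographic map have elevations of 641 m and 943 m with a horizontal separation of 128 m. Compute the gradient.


gradient = (943 - 641) / 128 = 302 / 128 = 2.3594

2.3594


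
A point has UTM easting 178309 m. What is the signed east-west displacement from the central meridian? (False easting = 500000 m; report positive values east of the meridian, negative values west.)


displacement = 178309 - 500000 = -321691 m

-321691 m


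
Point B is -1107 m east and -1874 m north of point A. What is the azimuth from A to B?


az = atan2(-1107, -1874) = -149.4 deg
adjusted to 0-360: 210.6 degrees

210.6 degrees


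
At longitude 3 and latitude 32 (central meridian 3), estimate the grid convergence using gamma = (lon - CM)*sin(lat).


gamma = (3 - 3) * sin(32) = 0 * 0.529919 = 0.0 degrees

0.0 degrees


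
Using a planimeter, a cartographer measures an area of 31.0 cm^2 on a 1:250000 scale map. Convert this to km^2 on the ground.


ground_area = 31.0 * (250000/100)^2 = 193750000.0 m^2 = 193.75 km^2

193.75 km^2


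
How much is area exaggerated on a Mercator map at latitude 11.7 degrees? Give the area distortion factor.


area_distortion = 1/cos^2(11.7) = 1.043

1.043


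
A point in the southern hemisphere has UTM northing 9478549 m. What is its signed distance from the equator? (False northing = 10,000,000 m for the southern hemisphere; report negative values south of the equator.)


For southern: actual = 9478549 - 10000000 = -521451 m

-521451 m


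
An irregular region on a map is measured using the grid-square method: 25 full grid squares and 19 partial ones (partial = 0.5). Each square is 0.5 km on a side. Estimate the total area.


effective squares = 25 + 19 * 0.5 = 34.5
area = 34.5 * 0.25 = 8.625 km^2

8.625 km^2


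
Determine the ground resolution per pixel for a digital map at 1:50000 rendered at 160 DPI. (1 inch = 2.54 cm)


pixel_cm = 2.54 / 160 = 0.015875 cm
ground = pixel_cm * 50000 / 100 = 2.54 * 50000 / (160 * 100) = 127000 / 16000 ≈ 7.94 m

7.94 m


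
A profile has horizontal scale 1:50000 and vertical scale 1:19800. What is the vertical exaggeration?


VE = horizontal_scale / vertical_scale = 50000 / 19800 ≈ 2.5

2.5x


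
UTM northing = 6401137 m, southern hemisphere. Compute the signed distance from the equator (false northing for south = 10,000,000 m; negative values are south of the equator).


For southern: actual = 6401137 - 10000000 = -3598863 m

-3598863 m


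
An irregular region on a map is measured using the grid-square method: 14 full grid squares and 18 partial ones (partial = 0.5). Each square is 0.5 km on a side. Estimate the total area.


effective squares = 14 + 18 * 0.5 = 23.0
area = 23.0 * 0.25 = 5.75 km^2

5.75 km^2


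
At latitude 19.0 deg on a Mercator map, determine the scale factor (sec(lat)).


SF = 1 / cos(19.0) = 1 / 0.945519 = 1.058

1.058


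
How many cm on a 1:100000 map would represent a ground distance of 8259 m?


map_cm = 8259 * 100 / 100000 = 8.259 cm ≈ 8.26 cm

8.26 cm


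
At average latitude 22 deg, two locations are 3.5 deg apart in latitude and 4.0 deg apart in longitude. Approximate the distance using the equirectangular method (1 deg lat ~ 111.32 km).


dlat_km = 3.5 * 111.32 = 389.62
dlon_km = 4.0 * 111.32 * cos(22) ≈ 412.856
dist = sqrt(389.62^2 + 412.856^2) ≈ 567.7 km

567.7 km


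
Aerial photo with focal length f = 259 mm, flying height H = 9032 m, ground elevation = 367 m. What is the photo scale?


scale = f / (H - h) = 259 mm / 8665 m = 259 / 8665000 = 1:33456

1:33456


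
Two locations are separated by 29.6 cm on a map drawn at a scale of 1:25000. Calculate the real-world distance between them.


ground = 29.6 cm * 25000 / 100 = 7400.0 m = 7.4 km

7.4 km


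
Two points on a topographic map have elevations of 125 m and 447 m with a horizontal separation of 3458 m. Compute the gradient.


gradient = (447 - 125) / 3458 = 322 / 3458 = 0.0931

0.0931


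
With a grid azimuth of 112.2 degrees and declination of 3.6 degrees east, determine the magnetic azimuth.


magnetic azimuth = grid azimuth - declination (east +ve)
mag_az = 112.2 - 3.6 = 108.6 degrees

108.6 degrees


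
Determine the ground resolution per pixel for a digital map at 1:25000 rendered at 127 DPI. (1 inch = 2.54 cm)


pixel_cm = 2.54 / 127 = 0.02 cm
ground = pixel_cm * 25000 / 100 = 2.54 * 25000 / (127 * 100) = 63500 / 12700 = 5.0 m

5.0 m


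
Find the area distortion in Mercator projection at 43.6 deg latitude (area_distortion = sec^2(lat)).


area_distortion = 1/cos^2(43.6) = 1.907

1.907


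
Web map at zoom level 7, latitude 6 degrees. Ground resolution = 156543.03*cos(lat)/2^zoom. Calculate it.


res = 156543.03 * cos(6) / 2^7 = 156543.03 * 0.9945219 / 128 = 1216.29 m/pixel

1216.29 m/pixel


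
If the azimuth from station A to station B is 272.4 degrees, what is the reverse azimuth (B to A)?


back azimuth = (272.4 + 180) mod 360 = 92.4 degrees

92.4 degrees


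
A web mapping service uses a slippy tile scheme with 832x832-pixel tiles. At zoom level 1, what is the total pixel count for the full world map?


tiles per axis = 2^1 = 2
total tiles = 2^2 = 4
pixels per axis = 2 * 832 = 1664
total pixels = 1664^2 = 2768896

2768896 pixels


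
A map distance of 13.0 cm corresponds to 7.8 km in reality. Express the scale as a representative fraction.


ground = 7.8 km = 780000 cm; RF denominator = ground / map = 780000 / 13.0 = 60000; RF = 1:60000

1:60000


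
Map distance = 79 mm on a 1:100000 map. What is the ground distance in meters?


ground = 79 mm * 100000 / 1000 = 7900.0 m

7900.0 m


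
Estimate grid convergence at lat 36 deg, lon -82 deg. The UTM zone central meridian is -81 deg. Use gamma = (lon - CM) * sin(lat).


gamma = (-82 - -81) * sin(36) = -1 * 0.587785 = -0.588 degrees

-0.588 degrees


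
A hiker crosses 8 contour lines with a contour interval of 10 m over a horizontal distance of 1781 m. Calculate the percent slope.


elevation change = 8 * 10 = 80 m
slope = 80 / 1781 * 100 = 4.5%

4.5%


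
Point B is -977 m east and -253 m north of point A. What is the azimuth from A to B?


az = atan2(-977, -253) = -104.5 deg
adjusted to 0-360: 255.5 degrees

255.5 degrees


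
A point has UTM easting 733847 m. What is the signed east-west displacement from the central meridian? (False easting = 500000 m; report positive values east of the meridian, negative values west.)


displacement = 733847 - 500000 = 233847 m

233847 m


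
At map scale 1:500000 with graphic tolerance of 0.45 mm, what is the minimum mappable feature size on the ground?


ground = 0.45 mm * 500000 / 1000 = 225.0 m

225.0 m


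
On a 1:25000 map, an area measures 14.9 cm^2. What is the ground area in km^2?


ground_area = 14.9 * (25000/100)^2 = 931250.0 m^2 = 0.93125 km^2 ≈ 0.931 km^2

0.931 km^2


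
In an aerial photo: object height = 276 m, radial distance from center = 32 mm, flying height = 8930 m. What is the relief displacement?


d = h * r / H = 276 * 32 / 8930 = 0.99 mm

0.99 mm


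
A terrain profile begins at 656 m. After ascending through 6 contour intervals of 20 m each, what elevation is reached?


elevation = 656 + 6 * 20 = 776 m

776 m


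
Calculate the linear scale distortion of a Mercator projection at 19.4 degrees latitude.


SF = 1 / cos(19.4) = 1 / 0.943223 = 1.06

1.06


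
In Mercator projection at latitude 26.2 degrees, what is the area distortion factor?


area_distortion = 1/cos^2(26.2) = 1.242

1.242


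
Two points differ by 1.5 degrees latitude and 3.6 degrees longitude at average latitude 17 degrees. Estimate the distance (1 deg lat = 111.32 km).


dlat_km = 1.5 * 111.32 = 166.98
dlon_km = 3.6 * 111.32 * cos(17) ≈ 383.241
dist = sqrt(166.98^2 + 383.241^2) ≈ 418.0 km

418.0 km


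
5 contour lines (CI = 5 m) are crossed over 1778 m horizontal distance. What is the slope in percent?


elevation change = 5 * 5 = 25 m
slope = 25 / 1778 * 100 = 1.4%

1.4%


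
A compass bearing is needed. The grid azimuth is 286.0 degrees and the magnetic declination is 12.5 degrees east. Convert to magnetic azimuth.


magnetic azimuth = grid azimuth - declination (east +ve)
mag_az = 286.0 - 12.5 = 273.5 degrees

273.5 degrees


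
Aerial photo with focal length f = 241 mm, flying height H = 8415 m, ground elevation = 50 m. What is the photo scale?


scale = f / (H - h) = 241 mm / 8365 m = 241 / 8365000 = 1:34710

1:34710


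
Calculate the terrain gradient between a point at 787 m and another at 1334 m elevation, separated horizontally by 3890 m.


gradient = (1334 - 787) / 3890 = 547 / 3890 = 0.1406

0.1406


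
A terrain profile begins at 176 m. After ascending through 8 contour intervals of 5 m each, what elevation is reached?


elevation = 176 + 8 * 5 = 216 m

216 m


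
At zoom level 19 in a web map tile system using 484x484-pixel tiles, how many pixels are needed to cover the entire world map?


tiles per axis = 2^19 = 524288
total tiles = 524288^2 = 274877906944
pixels per axis = 524288 * 484 = 253755392
total pixels = 253755392^2 = 64391798969073664

64391798969073664 pixels


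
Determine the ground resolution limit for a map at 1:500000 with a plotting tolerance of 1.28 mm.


ground = 1.28 mm * 500000 / 1000 = 640.0 m

640.0 m


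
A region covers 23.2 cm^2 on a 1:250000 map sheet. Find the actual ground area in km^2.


ground_area = 23.2 * (250000/100)^2 = 145000000.0 m^2 = 145.0 km^2

145.0 km^2


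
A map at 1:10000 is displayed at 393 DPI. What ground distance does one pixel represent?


pixel_cm = 2.54 / 393 ≈ 0.006463 cm
ground = pixel_cm * 10000 / 100 = 2.54 * 10000 / (393 * 100) = 25400 / 39300 ≈ 0.65 m

0.65 m


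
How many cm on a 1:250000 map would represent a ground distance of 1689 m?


map_cm = 1689 * 100 / 250000 = 0.6756 cm ≈ 0.68 cm

0.68 cm


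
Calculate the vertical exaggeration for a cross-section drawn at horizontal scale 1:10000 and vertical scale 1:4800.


VE = horizontal_scale / vertical_scale = 10000 / 4800 ≈ 2.1

2.1x


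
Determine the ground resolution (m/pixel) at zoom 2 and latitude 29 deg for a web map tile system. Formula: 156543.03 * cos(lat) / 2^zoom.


res = 156543.03 * cos(29) / 2^2 = 156543.03 * 0.87461971 / 4 = 34228.9 m/pixel

34228.9 m/pixel


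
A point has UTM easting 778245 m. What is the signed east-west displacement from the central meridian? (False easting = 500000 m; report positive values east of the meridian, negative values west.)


displacement = 778245 - 500000 = 278245 m

278245 m


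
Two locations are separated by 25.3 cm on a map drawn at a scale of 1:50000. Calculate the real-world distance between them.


ground = 25.3 cm * 50000 / 100 = 12650.0 m = 12.65 km

12.65 km


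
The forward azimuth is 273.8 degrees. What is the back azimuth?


back azimuth = (273.8 + 180) mod 360 = 93.8 degrees

93.8 degrees


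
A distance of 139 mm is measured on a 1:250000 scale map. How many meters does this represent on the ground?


ground = 139 mm * 250000 / 1000 = 34750.0 m

34750.0 m


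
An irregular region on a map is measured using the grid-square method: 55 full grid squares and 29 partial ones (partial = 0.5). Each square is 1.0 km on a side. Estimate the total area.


effective squares = 55 + 29 * 0.5 = 69.5
area = 69.5 * 1.0 = 69.5 km^2

69.5 km^2


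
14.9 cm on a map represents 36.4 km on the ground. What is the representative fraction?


ground = 36.4 km = 3640000 cm; RF denominator = ground / map = 3640000 / 14.9 ≈ 244295; RF = 1:244295

1:244295


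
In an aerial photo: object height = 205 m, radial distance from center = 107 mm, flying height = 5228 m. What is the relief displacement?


d = h * r / H = 205 * 107 / 5228 = 4.2 mm

4.2 mm


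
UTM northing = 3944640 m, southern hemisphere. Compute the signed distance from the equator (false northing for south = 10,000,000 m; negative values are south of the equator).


For southern: actual = 3944640 - 10000000 = -6055360 m

-6055360 m


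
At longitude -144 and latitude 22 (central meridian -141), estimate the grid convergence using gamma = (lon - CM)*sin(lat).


gamma = (-144 - -141) * sin(22) = -3 * 0.374607 = -1.124 degrees

-1.124 degrees


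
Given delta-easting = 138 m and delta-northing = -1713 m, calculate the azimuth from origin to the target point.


az = atan2(138, -1713) = 175.4 deg
adjusted to 0-360: 175.4 degrees

175.4 degrees


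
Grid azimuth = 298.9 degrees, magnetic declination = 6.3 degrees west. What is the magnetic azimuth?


magnetic azimuth = grid azimuth - declination (east +ve)
mag_az = 298.9 - -6.3 = 305.2 degrees

305.2 degrees


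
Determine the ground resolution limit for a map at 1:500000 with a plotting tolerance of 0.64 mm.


ground = 0.64 mm * 500000 / 1000 = 320.0 m

320.0 m


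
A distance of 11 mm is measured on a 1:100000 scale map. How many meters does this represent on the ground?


ground = 11 mm * 100000 / 1000 = 1100.0 m

1100.0 m


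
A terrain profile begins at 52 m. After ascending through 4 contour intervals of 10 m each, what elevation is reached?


elevation = 52 + 4 * 10 = 92 m

92 m


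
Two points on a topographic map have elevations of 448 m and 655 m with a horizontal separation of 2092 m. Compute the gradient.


gradient = (655 - 448) / 2092 = 207 / 2092 = 0.0989

0.0989


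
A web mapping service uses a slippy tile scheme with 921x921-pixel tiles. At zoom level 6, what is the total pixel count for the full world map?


tiles per axis = 2^6 = 64
total tiles = 64^2 = 4096
pixels per axis = 64 * 921 = 58944
total pixels = 58944^2 = 3474395136

3474395136 pixels


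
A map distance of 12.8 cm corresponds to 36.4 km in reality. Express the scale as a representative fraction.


ground = 36.4 km = 3640000 cm; RF denominator = ground / map = 3640000 / 12.8 = 284375; RF = 1:284375

1:284375


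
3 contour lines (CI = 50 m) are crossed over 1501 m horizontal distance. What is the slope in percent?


elevation change = 3 * 50 = 150 m
slope = 150 / 1501 * 100 = 10.0%

10.0%


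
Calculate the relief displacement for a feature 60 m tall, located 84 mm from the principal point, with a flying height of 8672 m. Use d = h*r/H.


d = h * r / H = 60 * 84 / 8672 = 0.58 mm

0.58 mm


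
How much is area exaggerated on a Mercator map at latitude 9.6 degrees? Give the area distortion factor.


area_distortion = 1/cos^2(9.6) = 1.029

1.029


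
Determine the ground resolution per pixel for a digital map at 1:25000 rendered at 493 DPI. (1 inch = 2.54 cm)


pixel_cm = 2.54 / 493 ≈ 0.005152 cm
ground = pixel_cm * 25000 / 100 = 2.54 * 25000 / (493 * 100) = 63500 / 49300 ≈ 1.29 m

1.29 m


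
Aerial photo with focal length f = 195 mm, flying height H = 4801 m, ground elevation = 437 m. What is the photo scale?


scale = f / (H - h) = 195 mm / 4364 m = 195 / 4364000 = 1:22379

1:22379


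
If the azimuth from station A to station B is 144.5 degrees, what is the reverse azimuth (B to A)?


back azimuth = (144.5 + 180) mod 360 = 324.5 degrees

324.5 degrees


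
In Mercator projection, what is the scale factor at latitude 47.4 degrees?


SF = 1 / cos(47.4) = 1 / 0.676876 = 1.477

1.477


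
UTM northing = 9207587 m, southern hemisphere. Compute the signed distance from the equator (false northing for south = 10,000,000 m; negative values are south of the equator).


For southern: actual = 9207587 - 10000000 = -792413 m

-792413 m


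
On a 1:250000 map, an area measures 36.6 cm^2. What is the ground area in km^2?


ground_area = 36.6 * (250000/100)^2 = 228750000.0 m^2 = 228.75 km^2

228.75 km^2


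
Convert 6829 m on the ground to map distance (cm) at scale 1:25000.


map_cm = 6829 * 100 / 25000 = 27.316 cm ≈ 27.32 cm

27.32 cm


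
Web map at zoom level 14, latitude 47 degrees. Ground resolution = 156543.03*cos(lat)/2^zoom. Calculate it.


res = 156543.03 * cos(47) / 2^14 = 156543.03 * 0.68199836 / 16384 = 6.52 m/pixel

6.52 m/pixel


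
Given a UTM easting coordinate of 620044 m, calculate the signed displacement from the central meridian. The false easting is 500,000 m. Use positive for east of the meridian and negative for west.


displacement = 620044 - 500000 = 120044 m

120044 m


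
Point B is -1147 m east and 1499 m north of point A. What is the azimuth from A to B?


az = atan2(-1147, 1499) = -37.4 deg
adjusted to 0-360: 322.6 degrees

322.6 degrees


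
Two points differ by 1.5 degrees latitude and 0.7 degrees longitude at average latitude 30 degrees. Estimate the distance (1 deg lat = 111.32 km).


dlat_km = 1.5 * 111.32 = 166.98
dlon_km = 0.7 * 111.32 * cos(30) ≈ 67.484
dist = sqrt(166.98^2 + 67.484^2) ≈ 180.1 km

180.1 km


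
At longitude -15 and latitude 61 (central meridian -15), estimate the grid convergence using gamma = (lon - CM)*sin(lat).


gamma = (-15 - -15) * sin(61) = 0 * 0.87462 = 0.0 degrees

0.0 degrees


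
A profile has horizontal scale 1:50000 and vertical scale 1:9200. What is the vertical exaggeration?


VE = horizontal_scale / vertical_scale = 50000 / 9200 ≈ 5.4

5.4x


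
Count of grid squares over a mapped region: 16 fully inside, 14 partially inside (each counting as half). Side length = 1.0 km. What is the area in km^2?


effective squares = 16 + 14 * 0.5 = 23.0
area = 23.0 * 1.0 = 23.0 km^2

23.0 km^2


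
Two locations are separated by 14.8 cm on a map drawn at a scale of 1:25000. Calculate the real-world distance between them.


ground = 14.8 cm * 25000 / 100 = 3700.0 m = 3.7 km

3.7 km


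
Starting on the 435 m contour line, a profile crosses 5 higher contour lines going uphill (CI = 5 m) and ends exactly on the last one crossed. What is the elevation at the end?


elevation = 435 + 5 * 5 = 460 m

460 m


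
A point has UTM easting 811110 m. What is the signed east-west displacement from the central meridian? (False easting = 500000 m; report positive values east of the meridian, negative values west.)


displacement = 811110 - 500000 = 311110 m

311110 m


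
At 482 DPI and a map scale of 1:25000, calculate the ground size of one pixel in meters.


pixel_cm = 2.54 / 482 ≈ 0.00527 cm
ground = pixel_cm * 25000 / 100 = 2.54 * 25000 / (482 * 100) = 63500 / 48200 ≈ 1.32 m

1.32 m


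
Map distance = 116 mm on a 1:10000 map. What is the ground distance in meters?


ground = 116 mm * 10000 / 1000 = 1160.0 m

1160.0 m


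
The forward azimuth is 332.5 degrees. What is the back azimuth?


back azimuth = (332.5 + 180) mod 360 = 152.5 degrees

152.5 degrees


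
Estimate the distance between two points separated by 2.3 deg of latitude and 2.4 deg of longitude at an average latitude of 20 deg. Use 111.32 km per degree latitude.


dlat_km = 2.3 * 111.32 = 256.036
dlon_km = 2.4 * 111.32 * cos(20) ≈ 251.056
dist = sqrt(256.036^2 + 251.056^2) ≈ 358.6 km

358.6 km


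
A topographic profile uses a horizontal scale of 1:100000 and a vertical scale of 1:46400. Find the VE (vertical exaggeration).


VE = horizontal_scale / vertical_scale = 100000 / 46400 ≈ 2.2

2.2x


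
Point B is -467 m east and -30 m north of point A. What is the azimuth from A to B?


az = atan2(-467, -30) = -93.7 deg
adjusted to 0-360: 266.3 degrees

266.3 degrees


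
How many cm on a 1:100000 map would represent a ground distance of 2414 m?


map_cm = 2414 * 100 / 100000 = 2.414 cm ≈ 2.41 cm

2.41 cm


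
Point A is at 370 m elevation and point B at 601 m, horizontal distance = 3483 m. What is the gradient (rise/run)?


gradient = (601 - 370) / 3483 = 231 / 3483 = 0.0663

0.0663


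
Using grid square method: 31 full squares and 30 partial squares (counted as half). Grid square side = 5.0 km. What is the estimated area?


effective squares = 31 + 30 * 0.5 = 46.0
area = 46.0 * 25.0 = 1150.0 km^2

1150.0 km^2


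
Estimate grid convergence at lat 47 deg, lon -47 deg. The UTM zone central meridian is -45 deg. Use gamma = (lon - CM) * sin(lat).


gamma = (-47 - -45) * sin(47) = -2 * 0.731354 = -1.463 degrees

-1.463 degrees


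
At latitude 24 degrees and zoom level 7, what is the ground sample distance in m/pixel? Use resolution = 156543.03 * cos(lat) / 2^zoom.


res = 156543.03 * cos(24) / 2^7 = 156543.03 * 0.91354546 / 128 = 1117.26 m/pixel

1117.26 m/pixel


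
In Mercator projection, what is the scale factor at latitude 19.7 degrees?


SF = 1 / cos(19.7) = 1 / 0.941471 = 1.062

1.062


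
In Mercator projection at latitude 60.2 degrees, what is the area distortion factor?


area_distortion = 1/cos^2(60.2) = 4.049

4.049


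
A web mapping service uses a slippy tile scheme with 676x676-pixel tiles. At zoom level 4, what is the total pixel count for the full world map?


tiles per axis = 2^4 = 16
total tiles = 16^2 = 256
pixels per axis = 16 * 676 = 10816
total pixels = 10816^2 = 116985856

116985856 pixels


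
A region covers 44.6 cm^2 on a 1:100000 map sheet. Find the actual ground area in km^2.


ground_area = 44.6 * (100000/100)^2 = 44600000.0 m^2 = 44.6 km^2

44.6 km^2


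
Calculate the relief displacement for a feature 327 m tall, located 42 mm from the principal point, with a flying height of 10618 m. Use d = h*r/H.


d = h * r / H = 327 * 42 / 10618 = 1.29 mm

1.29 mm


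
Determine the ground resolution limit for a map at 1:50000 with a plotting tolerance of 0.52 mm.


ground = 0.52 mm * 50000 / 1000 = 26.0 m

26.0 m


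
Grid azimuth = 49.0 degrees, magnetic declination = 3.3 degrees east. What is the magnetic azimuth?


magnetic azimuth = grid azimuth - declination (east +ve)
mag_az = 49.0 - 3.3 = 45.7 degrees

45.7 degrees


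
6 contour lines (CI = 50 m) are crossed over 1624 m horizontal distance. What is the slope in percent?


elevation change = 6 * 50 = 300 m
slope = 300 / 1624 * 100 = 18.5%

18.5%


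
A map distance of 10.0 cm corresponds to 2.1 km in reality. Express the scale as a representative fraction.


ground = 2.1 km = 210000 cm; RF denominator = ground / map = 210000 / 10.0 = 21000; RF = 1:21000

1:21000


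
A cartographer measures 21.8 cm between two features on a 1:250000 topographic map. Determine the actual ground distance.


ground = 21.8 cm * 250000 / 100 = 54500.0 m = 54.5 km

54.5 km


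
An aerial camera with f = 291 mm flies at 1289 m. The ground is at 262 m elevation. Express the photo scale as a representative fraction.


scale = f / (H - h) = 291 mm / 1027 m = 291 / 1027000 = 1:3529

1:3529


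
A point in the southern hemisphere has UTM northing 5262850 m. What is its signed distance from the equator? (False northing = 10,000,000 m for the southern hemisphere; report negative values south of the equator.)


For southern: actual = 5262850 - 10000000 = -4737150 m

-4737150 m


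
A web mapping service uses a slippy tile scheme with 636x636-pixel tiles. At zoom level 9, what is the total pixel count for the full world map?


tiles per axis = 2^9 = 512
total tiles = 512^2 = 262144
pixels per axis = 512 * 636 = 325632
total pixels = 325632^2 = 106036199424

106036199424 pixels


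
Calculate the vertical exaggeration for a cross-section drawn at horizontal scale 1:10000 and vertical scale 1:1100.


VE = horizontal_scale / vertical_scale = 10000 / 1100 ≈ 9.1

9.1x


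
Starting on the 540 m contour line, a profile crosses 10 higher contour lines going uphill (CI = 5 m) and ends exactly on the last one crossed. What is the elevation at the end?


elevation = 540 + 10 * 5 = 590 m

590 m


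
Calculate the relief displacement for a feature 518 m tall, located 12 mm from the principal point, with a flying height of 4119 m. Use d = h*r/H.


d = h * r / H = 518 * 12 / 4119 = 1.51 mm

1.51 mm


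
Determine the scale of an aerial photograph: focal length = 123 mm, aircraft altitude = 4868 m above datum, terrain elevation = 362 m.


scale = f / (H - h) = 123 mm / 4506 m = 123 / 4506000 = 1:36634

1:36634


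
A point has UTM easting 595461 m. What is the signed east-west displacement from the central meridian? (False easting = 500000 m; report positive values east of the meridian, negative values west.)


displacement = 595461 - 500000 = 95461 m

95461 m


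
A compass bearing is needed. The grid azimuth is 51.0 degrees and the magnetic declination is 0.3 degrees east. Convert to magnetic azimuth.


magnetic azimuth = grid azimuth - declination (east +ve)
mag_az = 51.0 - 0.3 = 50.7 degrees

50.7 degrees


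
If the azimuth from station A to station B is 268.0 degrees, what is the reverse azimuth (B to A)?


back azimuth = (268.0 + 180) mod 360 = 88.0 degrees

88.0 degrees


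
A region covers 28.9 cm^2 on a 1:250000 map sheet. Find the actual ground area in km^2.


ground_area = 28.9 * (250000/100)^2 = 180625000.0 m^2 = 180.625 km^2

180.625 km^2


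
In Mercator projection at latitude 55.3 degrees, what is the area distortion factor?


area_distortion = 1/cos^2(55.3) = 3.086

3.086


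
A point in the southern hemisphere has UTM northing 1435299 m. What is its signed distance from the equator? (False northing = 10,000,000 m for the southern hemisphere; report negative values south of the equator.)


For southern: actual = 1435299 - 10000000 = -8564701 m

-8564701 m


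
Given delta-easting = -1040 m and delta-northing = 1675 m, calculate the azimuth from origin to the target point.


az = atan2(-1040, 1675) = -31.8 deg
adjusted to 0-360: 328.2 degrees

328.2 degrees


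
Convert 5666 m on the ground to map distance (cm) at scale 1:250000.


map_cm = 5666 * 100 / 250000 = 2.2664 cm ≈ 2.27 cm

2.27 cm


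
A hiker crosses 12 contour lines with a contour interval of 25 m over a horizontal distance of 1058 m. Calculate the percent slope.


elevation change = 12 * 25 = 300 m
slope = 300 / 1058 * 100 = 28.4%

28.4%


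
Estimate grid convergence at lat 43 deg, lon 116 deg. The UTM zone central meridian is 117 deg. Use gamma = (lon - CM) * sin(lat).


gamma = (116 - 117) * sin(43) = -1 * 0.681998 = -0.682 degrees

-0.682 degrees


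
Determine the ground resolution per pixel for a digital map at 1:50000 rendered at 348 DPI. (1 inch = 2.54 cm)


pixel_cm = 2.54 / 348 ≈ 0.007299 cm
ground = pixel_cm * 50000 / 100 = 2.54 * 50000 / (348 * 100) = 127000 / 34800 ≈ 3.65 m

3.65 m


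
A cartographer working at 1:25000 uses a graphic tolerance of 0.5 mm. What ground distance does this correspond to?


ground = 0.5 mm * 25000 / 1000 = 12.5 m

12.5 m


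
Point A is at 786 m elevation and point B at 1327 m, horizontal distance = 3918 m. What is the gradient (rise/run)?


gradient = (1327 - 786) / 3918 = 541 / 3918 = 0.1381

0.1381


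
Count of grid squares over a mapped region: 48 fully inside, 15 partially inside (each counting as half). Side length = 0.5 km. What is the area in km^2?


effective squares = 48 + 15 * 0.5 = 55.5
area = 55.5 * 0.25 = 13.875 km^2

13.875 km^2


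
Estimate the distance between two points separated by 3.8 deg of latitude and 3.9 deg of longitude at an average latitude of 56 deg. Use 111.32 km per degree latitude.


dlat_km = 3.8 * 111.32 = 423.016
dlon_km = 3.9 * 111.32 * cos(56) ≈ 242.772
dist = sqrt(423.016^2 + 242.772^2) ≈ 487.7 km

487.7 km


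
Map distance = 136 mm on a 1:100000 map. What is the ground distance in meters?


ground = 136 mm * 100000 / 1000 = 13600.0 m

13600.0 m


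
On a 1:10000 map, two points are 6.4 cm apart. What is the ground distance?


ground = 6.4 cm * 10000 / 100 = 640.0 m

640.0 m


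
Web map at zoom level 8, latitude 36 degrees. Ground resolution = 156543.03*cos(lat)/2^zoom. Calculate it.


res = 156543.03 * cos(36) / 2^8 = 156543.03 * 0.80901699 / 256 = 494.71 m/pixel

494.71 m/pixel


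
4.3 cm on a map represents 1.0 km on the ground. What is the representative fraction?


ground = 1.0 km = 100000 cm; RF denominator = ground / map = 100000 / 4.3 ≈ 23256; RF = 1:23256

1:23256


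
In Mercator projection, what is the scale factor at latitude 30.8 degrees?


SF = 1 / cos(30.8) = 1 / 0.85896 = 1.164

1.164


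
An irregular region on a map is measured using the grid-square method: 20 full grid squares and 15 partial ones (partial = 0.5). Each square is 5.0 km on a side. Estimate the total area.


effective squares = 20 + 15 * 0.5 = 27.5
area = 27.5 * 25.0 = 687.5 km^2

687.5 km^2


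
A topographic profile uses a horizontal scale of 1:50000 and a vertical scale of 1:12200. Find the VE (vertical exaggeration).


VE = horizontal_scale / vertical_scale = 50000 / 12200 ≈ 4.1

4.1x


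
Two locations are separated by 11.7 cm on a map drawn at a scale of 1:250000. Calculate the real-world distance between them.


ground = 11.7 cm * 250000 / 100 = 29250.0 m = 29.25 km

29.25 km


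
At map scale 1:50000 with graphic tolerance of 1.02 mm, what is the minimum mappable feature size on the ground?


ground = 1.02 mm * 50000 / 1000 = 51.0 m

51.0 m


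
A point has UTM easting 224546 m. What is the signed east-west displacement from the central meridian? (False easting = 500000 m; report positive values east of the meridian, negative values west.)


displacement = 224546 - 500000 = -275454 m

-275454 m


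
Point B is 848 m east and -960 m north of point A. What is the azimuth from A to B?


az = atan2(848, -960) = 138.5 deg
adjusted to 0-360: 138.5 degrees

138.5 degrees


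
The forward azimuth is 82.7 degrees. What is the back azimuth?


back azimuth = (82.7 + 180) mod 360 = 262.7 degrees

262.7 degrees


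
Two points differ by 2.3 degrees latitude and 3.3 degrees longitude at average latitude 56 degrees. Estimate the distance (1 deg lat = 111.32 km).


dlat_km = 2.3 * 111.32 = 256.036
dlon_km = 3.3 * 111.32 * cos(56) ≈ 205.423
dist = sqrt(256.036^2 + 205.423^2) ≈ 328.3 km

328.3 km


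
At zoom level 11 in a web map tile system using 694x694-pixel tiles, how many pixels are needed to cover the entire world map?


tiles per axis = 2^11 = 2048
total tiles = 2048^2 = 4194304
pixels per axis = 2048 * 694 = 1421312
total pixels = 1421312^2 = 2020127801344

2020127801344 pixels


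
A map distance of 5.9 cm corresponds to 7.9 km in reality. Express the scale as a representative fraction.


ground = 7.9 km = 790000 cm; RF denominator = ground / map = 790000 / 5.9 ≈ 133898; RF = 1:133898

1:133898


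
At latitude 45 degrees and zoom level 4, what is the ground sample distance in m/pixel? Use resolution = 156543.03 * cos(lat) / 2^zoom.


res = 156543.03 * cos(45) / 2^4 = 156543.03 * 0.70710678 / 16 = 6918.29 m/pixel

6918.29 m/pixel


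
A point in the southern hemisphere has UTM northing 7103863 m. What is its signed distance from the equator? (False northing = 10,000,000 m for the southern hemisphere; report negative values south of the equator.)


For southern: actual = 7103863 - 10000000 = -2896137 m

-2896137 m


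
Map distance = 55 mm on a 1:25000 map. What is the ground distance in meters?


ground = 55 mm * 25000 / 1000 = 1375.0 m

1375.0 m


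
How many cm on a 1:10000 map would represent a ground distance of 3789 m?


map_cm = 3789 * 100 / 10000 = 37.89 cm

37.89 cm


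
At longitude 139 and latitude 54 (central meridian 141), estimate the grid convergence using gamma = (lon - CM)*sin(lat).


gamma = (139 - 141) * sin(54) = -2 * 0.809017 = -1.618 degrees

-1.618 degrees


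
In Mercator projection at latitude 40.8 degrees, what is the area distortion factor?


area_distortion = 1/cos^2(40.8) = 1.745

1.745


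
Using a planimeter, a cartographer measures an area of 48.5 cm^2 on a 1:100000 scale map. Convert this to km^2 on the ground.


ground_area = 48.5 * (100000/100)^2 = 48500000.0 m^2 = 48.5 km^2

48.5 km^2
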